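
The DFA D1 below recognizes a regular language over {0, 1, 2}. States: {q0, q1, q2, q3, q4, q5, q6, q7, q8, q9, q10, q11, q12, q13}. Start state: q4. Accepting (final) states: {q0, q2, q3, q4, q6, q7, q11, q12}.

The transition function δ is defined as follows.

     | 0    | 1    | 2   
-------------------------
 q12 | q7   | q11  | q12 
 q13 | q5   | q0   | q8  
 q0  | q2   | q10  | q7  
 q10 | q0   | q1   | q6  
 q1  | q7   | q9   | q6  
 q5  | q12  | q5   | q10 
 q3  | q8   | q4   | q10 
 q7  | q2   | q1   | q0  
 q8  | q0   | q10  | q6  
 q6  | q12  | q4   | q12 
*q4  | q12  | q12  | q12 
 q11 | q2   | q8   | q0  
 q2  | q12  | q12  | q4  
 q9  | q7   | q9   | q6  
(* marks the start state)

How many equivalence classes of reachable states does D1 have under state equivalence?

6

Reachable states from the start: {q0,q1,q2,q4,q6,q7,q8,q9,q10,q11,q12}. Unreachable: {q3,q5,q13} — drop them.
Initial partition by acceptance: {q0,q2,q4,q6,q7,q11,q12} | {q1,q8,q9,q10}.
Refine {q0,q2,q4,q6,q7,q11,q12} on symbol 1: members go to different blocks, giving {q2,q4,q6,q12} and {q0,q7,q11}.
Refine {q2,q4,q6,q12} on symbol 0: members go to different blocks, giving {q2,q4,q6} and {q12}.
On input 1, block {q2,q4,q6} splits into {q2,q4} and {q6}.
On input 2, block {q2,q4} splits into {q2} and {q4}.
No further refinement is possible. Final partition (6 blocks): {q2} | {q1,q8,q9,q10} | {q0,q7,q11} | {q12} | {q6} | {q4}.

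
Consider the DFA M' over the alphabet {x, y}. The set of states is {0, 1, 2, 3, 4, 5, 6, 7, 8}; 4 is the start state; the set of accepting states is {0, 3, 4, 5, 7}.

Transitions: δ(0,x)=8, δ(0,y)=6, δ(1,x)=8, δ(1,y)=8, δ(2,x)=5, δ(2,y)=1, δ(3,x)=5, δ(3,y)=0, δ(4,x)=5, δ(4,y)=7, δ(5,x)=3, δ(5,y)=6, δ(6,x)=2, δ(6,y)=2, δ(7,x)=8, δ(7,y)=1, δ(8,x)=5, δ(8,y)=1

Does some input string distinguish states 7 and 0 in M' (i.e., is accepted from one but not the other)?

No

All states are reachable from the start state.
Initial partition by acceptance: {0,3,4,5,7} | {1,2,6,8}.
Refine {0,3,4,5,7} on symbol x: members go to different blocks, giving {3,4,5} and {0,7}.
Split {3,4,5} by δ(·,y) → {3,4} and {5}.
Split {1,2,6,8} by δ(·,x) → {1,6} and {2,8}.
The partition is now stable with 5 blocks: {3,4} | {1,6} | {0,7} | {5} | {2,8}.
7 and 0 lie in the same block of the stable partition, so they are equivalent — no string distinguishes them.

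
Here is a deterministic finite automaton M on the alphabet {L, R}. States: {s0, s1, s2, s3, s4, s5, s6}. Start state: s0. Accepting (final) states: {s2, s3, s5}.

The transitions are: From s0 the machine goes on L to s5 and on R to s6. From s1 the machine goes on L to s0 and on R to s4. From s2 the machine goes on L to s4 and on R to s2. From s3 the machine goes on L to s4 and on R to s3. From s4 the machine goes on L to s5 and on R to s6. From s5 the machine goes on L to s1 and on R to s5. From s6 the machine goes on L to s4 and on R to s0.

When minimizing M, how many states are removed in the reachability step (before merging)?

No path from s0 leads to s2, s3; the other 5 states are all reachable.

2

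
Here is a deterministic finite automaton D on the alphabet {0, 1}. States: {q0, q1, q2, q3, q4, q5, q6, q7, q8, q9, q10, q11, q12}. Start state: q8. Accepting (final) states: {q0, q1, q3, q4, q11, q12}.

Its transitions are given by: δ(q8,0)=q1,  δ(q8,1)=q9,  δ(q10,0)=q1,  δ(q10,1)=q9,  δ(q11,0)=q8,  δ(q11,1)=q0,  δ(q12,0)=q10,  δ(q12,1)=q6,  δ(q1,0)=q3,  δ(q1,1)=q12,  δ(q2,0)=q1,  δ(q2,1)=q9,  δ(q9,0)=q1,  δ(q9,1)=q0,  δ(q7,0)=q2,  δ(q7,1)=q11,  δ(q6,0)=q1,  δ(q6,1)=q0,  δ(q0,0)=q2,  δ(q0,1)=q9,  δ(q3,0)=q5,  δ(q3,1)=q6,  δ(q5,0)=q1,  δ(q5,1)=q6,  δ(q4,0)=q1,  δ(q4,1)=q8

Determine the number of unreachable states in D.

3

No path from q8 leads to q4, q7, q11; the other 10 states are all reachable.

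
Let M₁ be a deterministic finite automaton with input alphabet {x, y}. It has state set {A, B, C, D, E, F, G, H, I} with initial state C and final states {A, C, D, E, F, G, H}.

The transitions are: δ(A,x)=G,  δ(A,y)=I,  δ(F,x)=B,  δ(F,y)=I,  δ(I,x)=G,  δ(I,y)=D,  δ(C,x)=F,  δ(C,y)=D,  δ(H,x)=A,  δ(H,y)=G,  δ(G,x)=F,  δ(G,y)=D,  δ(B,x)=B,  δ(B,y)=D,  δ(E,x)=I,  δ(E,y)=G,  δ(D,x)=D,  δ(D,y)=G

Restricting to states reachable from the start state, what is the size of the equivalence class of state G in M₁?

States {A,E,H} cannot be reached from the start state, so discard them.
P0 = {C,D,F,G} | {B,I}.
Split {C,D,F,G} by δ(·,x) → {C,D,G} and {F}.
On input x, block {C,D,G} splits into {C,G} and {D}.
Split {B,I} by δ(·,x) → {B} and {I}.
No further refinement is possible. Final partition (5 blocks): {C,G} | {B} | {F} | {D} | {I}.
The equivalence class containing G is {C,G}, of size 2.

2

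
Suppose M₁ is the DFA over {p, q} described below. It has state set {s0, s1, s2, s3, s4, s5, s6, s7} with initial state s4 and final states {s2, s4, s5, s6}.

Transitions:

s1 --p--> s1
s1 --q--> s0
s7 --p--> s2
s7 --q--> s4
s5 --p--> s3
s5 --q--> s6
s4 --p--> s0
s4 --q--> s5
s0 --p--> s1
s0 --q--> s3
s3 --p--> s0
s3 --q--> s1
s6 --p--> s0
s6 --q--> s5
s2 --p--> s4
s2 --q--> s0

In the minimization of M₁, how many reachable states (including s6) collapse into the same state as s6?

3

Reachable states from the start: {s0,s1,s3,s4,s5,s6}. Unreachable: {s2,s7} — drop them.
Start with accepting vs non-accepting: {s4,s5,s6} | {s0,s1,s3}.
No further refinement is possible. Final partition (2 blocks): {s4,s5,s6} | {s0,s1,s3}.
The equivalence class containing s6 is {s4,s5,s6}, of size 3.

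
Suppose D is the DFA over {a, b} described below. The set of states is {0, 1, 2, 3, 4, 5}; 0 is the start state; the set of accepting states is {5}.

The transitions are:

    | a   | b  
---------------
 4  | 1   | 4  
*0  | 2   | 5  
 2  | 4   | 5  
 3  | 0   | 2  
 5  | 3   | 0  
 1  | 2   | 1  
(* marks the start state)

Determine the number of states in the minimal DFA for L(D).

Initial partition by acceptance: {5} | {0,1,2,3,4}.
On input b, block {0,1,2,3,4} splits into {1,3,4} and {0,2}.
Refine {1,3,4} on symbol a: members go to different blocks, giving {1,3} and {4}.
On input b, block {1,3} splits into {1} and {3}.
On input a, block {0,2} splits into {0} and {2}.
The partition is now stable with 6 blocks: {5} | {1} | {0} | {4} | {3} | {2}.

6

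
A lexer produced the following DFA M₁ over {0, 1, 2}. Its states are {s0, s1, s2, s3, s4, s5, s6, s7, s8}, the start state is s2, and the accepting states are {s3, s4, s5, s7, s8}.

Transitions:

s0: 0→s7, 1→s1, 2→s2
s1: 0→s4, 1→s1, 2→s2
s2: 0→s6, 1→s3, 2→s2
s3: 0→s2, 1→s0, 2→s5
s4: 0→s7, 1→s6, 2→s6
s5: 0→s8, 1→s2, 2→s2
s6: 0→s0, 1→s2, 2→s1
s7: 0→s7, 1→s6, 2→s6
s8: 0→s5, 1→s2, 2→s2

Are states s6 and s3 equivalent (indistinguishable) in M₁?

Every state is reachable, so we keep all 9.
Start with accepting vs non-accepting: {s3,s4,s5,s7,s8} | {s0,s1,s2,s6}.
On input 0, block {s3,s4,s5,s7,s8} splits into {s4,s5,s7,s8} and {s3}.
Split {s0,s1,s2,s6} by δ(·,0) → {s0,s1} and {s2,s6}.
Split {s2,s6} by δ(·,0) → {s2} and {s6}.
On input 1, block {s4,s5,s7,s8} splits into {s4,s7} and {s5,s8}.
No further refinement is possible. Final partition (6 blocks): {s4,s7} | {s0,s1} | {s3} | {s2} | {s6} | {s5,s8}.
s6 and s3 end up in different blocks, so they are distinguishable. For instance, the string 'ε' is accepted from only s3.

No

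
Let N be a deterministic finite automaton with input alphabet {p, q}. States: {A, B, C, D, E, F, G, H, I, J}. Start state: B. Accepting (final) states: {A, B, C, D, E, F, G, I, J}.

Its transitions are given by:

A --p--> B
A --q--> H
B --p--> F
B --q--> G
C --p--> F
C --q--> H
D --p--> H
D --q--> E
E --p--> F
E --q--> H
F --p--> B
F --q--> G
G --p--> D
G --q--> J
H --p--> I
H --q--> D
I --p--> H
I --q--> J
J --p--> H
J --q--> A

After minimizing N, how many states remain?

First remove the unreachable states {C}; 9 states remain.
Start with accepting vs non-accepting: {A,B,D,E,F,G,I,J} | {H}.
On input p, block {A,B,D,E,F,G,I,J} splits into {A,B,E,F,G} and {D,I,J}.
Refine {A,B,E,F,G} on symbol p: members go to different blocks, giving {A,B,E,F} and {G}.
On input q, block {A,B,E,F} splits into {A,E} and {B,F}.
Split {D,I,J} by δ(·,q) → {D,J} and {I}.
No further refinement is possible. Final partition (6 blocks): {A,E} | {H} | {D,J} | {G} | {B,F} | {I}.

6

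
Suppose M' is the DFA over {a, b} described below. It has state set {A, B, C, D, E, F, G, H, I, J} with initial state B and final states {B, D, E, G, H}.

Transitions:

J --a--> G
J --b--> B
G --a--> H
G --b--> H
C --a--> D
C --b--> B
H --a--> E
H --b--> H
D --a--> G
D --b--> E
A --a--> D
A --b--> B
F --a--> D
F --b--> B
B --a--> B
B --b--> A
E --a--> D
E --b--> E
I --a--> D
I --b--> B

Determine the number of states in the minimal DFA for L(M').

First remove the unreachable states {C,F,I,J}; 6 states remain.
Initial partition by acceptance: {B,D,E,G,H} | {A}.
On input b, block {B,D,E,G,H} splits into {D,E,G,H} and {B}.
Stable partition: {D,E,G,H} | {A} | {B} — 3 equivalence classes.

3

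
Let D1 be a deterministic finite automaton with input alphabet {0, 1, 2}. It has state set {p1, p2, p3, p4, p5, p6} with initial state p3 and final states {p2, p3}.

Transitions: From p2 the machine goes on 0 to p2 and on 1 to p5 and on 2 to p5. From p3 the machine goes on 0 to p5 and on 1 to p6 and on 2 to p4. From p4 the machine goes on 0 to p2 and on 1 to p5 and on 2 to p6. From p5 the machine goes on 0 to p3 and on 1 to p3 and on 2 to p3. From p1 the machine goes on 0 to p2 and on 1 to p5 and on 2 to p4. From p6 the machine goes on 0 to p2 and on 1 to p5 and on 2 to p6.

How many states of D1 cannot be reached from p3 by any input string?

1

No path from p3 leads to p1; the other 5 states are all reachable.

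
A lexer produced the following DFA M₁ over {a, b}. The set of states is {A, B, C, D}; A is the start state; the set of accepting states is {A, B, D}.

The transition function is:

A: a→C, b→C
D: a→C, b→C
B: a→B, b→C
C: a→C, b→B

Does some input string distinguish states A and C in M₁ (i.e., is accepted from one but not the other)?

First remove the unreachable states {D}; 3 states remain.
Start with accepting vs non-accepting: {A,B} | {C}.
Split {A,B} by δ(·,a) → {A} and {B}.
Stable partition: {A} | {C} | {B} — 3 equivalence classes.
A and C end up in different blocks, so they are distinguishable. For instance, the string 'ε' is accepted from only A.

Yes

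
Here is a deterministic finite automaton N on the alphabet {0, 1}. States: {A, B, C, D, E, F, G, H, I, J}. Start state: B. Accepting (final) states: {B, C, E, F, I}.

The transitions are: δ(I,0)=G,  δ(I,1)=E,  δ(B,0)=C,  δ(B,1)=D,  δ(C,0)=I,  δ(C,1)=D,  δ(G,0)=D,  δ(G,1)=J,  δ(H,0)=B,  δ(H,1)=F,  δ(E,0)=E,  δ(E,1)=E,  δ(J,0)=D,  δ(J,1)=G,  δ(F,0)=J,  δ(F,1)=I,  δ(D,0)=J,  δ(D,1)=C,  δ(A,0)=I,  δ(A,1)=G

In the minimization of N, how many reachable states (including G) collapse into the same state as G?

2

First remove the unreachable states {A,F,H}; 7 states remain.
P0 = {B,C,E,I} | {D,G,J}.
Split {B,C,E,I} by δ(·,0) → {B,C,E} and {I}.
On input 0, block {B,C,E} splits into {B,E} and {C}.
Split {B,E} by δ(·,0) → {B} and {E}.
Split {D,G,J} by δ(·,1) → {G,J} and {D}.
Stable partition: {B} | {G,J} | {I} | {C} | {E} | {D} — 6 equivalence classes.
The equivalence class containing G is {G,J}, of size 2.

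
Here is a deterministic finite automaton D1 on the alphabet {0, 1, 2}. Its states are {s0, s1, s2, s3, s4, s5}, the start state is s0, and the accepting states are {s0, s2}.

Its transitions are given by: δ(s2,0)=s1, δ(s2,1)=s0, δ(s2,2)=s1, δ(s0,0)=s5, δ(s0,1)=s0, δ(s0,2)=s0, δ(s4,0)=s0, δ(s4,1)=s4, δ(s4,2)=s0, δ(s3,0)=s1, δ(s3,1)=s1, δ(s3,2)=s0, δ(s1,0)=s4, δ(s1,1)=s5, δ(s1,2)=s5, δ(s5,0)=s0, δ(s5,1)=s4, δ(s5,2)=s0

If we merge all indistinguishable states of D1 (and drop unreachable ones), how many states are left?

States {s1,s2,s3} cannot be reached from the start state, so discard them.
Initial partition by acceptance: {s0} | {s4,s5}.
The partition is now stable with 2 blocks: {s0} | {s4,s5}.

2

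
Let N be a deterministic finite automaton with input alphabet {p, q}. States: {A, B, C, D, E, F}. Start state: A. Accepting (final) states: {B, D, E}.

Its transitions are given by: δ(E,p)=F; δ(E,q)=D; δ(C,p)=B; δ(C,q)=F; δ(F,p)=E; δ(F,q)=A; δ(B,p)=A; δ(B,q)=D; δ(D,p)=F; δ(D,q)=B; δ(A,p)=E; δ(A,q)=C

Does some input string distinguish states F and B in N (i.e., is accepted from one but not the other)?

All states are reachable from the start state.
Initial partition by acceptance: {B,D,E} | {A,C,F}.
Stable partition: {B,D,E} | {A,C,F} — 2 equivalence classes.
F and B end up in different blocks, so they are distinguishable. For instance, the string 'ε' is accepted from only B.

Yes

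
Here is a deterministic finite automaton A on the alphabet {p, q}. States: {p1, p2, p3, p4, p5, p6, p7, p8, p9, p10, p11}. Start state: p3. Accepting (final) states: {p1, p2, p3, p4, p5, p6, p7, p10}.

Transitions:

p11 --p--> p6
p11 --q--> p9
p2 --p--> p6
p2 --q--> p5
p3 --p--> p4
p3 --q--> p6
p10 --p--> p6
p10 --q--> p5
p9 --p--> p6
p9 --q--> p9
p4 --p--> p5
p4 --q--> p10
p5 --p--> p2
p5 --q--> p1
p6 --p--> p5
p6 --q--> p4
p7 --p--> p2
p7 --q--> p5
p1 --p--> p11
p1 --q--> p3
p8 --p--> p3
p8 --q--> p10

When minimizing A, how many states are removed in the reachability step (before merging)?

BFS from p3 reaches {p1, p2, p3, p4, p5, p6, p9, p10, p11}; the 2 state(s) p7, p8 are never visited.

2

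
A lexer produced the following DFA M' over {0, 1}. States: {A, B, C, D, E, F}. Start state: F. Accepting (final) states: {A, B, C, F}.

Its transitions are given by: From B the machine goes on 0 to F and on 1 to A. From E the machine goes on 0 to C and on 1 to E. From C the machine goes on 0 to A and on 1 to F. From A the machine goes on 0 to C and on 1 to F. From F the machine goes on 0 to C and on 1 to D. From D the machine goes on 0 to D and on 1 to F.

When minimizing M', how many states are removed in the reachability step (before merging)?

BFS from F reaches {A, C, D, F}; the 2 state(s) B, E are never visited.

2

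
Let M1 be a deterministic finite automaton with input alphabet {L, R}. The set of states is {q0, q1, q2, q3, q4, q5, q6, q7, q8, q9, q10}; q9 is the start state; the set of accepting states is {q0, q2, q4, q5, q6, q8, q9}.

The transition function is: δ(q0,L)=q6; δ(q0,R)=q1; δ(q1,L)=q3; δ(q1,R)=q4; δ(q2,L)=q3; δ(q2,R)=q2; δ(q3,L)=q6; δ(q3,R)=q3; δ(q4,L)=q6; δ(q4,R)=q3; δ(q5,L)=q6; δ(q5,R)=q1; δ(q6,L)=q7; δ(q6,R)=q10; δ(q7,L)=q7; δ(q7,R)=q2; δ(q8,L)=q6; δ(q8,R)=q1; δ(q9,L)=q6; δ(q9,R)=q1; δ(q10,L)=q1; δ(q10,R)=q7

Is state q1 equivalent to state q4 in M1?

Reachable states from the start: {q1,q2,q3,q4,q6,q7,q9,q10}. Unreachable: {q0,q5,q8} — drop them.
P0 = {q2,q4,q6,q9} | {q1,q3,q7,q10}.
On input L, block {q2,q4,q6,q9} splits into {q2,q6} and {q4,q9}.
On input R, block {q2,q6} splits into {q2} and {q6}.
Refine {q1,q3,q7,q10} on symbol L: members go to different blocks, giving {q1,q7,q10} and {q3}.
Split {q1,q7,q10} by δ(·,L) → {q7,q10} and {q1}.
Split {q7,q10} by δ(·,L) → {q7} and {q10}.
On input R, block {q4,q9} splits into {q4} and {q9}.
Stable partition: {q2} | {q7} | {q4} | {q6} | {q3} | {q1} | {q10} | {q9} — 8 equivalence classes.
q1 and q4 end up in different blocks, so they are distinguishable. For instance, the string 'ε' is accepted from only q4.

No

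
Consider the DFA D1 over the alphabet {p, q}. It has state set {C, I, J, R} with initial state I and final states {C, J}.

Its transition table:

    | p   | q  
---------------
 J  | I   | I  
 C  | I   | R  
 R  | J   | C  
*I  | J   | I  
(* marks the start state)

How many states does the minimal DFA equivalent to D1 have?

First remove the unreachable states {C,R}; 2 states remain.
Initial partition by acceptance: {J} | {I}.
No further refinement is possible. Final partition (2 blocks): {J} | {I}.

2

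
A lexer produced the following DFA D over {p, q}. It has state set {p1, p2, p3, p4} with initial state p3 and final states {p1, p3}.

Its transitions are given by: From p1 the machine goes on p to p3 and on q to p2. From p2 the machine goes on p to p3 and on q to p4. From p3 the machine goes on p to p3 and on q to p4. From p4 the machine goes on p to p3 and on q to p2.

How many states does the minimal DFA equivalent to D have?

States {p1} cannot be reached from the start state, so discard them.
P0 = {p3} | {p2,p4}.
Stable partition: {p3} | {p2,p4} — 2 equivalence classes.

2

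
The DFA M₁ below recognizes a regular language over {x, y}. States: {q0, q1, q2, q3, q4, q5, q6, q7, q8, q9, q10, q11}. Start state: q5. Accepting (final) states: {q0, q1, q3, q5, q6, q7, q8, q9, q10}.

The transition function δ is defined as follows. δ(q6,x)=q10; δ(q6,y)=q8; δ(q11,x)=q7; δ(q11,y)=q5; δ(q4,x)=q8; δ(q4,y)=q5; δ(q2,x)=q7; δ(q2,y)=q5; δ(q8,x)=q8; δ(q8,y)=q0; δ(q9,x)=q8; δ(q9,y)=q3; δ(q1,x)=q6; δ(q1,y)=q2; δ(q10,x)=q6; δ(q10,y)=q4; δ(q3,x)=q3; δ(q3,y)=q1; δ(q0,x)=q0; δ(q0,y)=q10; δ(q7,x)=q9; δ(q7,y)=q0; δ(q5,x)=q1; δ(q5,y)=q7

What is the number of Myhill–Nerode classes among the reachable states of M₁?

Reachable states from the start: {q0,q1,q2,q3,q4,q5,q6,q7,q8,q9,q10}. Unreachable: {q11} — drop them.
Initial partition by acceptance: {q0,q1,q3,q5,q6,q7,q8,q9,q10} | {q2,q4}.
On input y, block {q0,q1,q3,q5,q6,q7,q8,q9,q10} splits into {q0,q3,q5,q6,q7,q8,q9} and {q1,q10}.
Split {q0,q3,q5,q6,q7,q8,q9} by δ(·,x) → {q0,q3,q7,q8,q9} and {q5,q6}.
On input y, block {q0,q3,q7,q8,q9} splits into {q7,q8,q9} and {q0,q3}.
Stable partition: {q7,q8,q9} | {q2,q4} | {q1,q10} | {q5,q6} | {q0,q3} — 5 equivalence classes.

5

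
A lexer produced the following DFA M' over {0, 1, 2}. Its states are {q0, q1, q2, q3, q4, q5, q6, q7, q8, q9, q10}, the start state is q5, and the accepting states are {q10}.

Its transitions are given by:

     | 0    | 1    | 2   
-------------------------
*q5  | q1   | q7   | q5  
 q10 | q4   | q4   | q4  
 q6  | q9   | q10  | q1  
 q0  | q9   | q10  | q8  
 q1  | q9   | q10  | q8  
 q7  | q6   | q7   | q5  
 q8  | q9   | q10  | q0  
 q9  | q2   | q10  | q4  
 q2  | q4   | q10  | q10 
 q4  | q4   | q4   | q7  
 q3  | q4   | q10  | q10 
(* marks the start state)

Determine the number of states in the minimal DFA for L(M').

Reachable states from the start: {q0,q1,q2,q4,q5,q6,q7,q8,q9,q10}. Unreachable: {q3} — drop them.
Start with accepting vs non-accepting: {q10} | {q0,q1,q2,q4,q5,q6,q7,q8,q9}.
On input 1, block {q0,q1,q2,q4,q5,q6,q7,q8,q9} splits into {q0,q1,q2,q6,q8,q9} and {q4,q5,q7}.
Refine {q0,q1,q2,q6,q8,q9} on symbol 0: members go to different blocks, giving {q0,q1,q6,q8,q9} and {q2}.
Split {q0,q1,q6,q8,q9} by δ(·,0) → {q0,q1,q6,q8} and {q9}.
Split {q4,q5,q7} by δ(·,0) → {q5,q7} and {q4}.
Stable partition: {q10} | {q0,q1,q6,q8} | {q5,q7} | {q2} | {q9} | {q4} — 6 equivalence classes.

6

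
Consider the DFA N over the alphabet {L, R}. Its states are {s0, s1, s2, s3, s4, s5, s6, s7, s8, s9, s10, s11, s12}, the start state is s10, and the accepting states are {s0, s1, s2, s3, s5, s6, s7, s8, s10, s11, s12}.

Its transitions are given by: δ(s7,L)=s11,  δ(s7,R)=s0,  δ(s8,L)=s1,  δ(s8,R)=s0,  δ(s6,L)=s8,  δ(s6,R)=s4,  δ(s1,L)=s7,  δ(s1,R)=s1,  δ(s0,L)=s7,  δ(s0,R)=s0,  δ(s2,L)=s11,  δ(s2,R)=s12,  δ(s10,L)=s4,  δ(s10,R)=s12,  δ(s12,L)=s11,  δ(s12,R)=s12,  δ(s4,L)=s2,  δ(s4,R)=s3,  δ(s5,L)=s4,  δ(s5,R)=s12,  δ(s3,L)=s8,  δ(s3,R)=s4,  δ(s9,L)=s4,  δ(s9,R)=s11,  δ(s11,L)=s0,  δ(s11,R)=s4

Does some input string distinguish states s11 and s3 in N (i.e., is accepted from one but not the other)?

Yes

Reachable states from the start: {s0,s1,s2,s3,s4,s7,s8,s10,s11,s12}. Unreachable: {s5,s6,s9} — drop them.
P0 = {s0,s1,s2,s3,s7,s8,s10,s11,s12} | {s4}.
Split {s0,s1,s2,s3,s7,s8,s10,s11,s12} by δ(·,L) → {s0,s1,s2,s3,s7,s8,s11,s12} and {s10}.
Refine {s0,s1,s2,s3,s7,s8,s11,s12} on symbol R: members go to different blocks, giving {s0,s1,s2,s7,s8,s12} and {s3,s11}.
On input L, block {s0,s1,s2,s7,s8,s12} splits into {s0,s1,s8} and {s2,s7,s12}.
Refine {s0,s1,s8} on symbol L: members go to different blocks, giving {s0,s1} and {s8}.
Split {s3,s11} by δ(·,L) → {s3} and {s11}.
On input R, block {s2,s7,s12} splits into {s2,s12} and {s7}.
No further refinement is possible. Final partition (8 blocks): {s0,s1} | {s4} | {s10} | {s3} | {s2,s12} | {s8} | {s11} | {s7}.
s11 and s3 end up in different blocks, so they are distinguishable. For instance, the string 'LLLR' is accepted from only s3.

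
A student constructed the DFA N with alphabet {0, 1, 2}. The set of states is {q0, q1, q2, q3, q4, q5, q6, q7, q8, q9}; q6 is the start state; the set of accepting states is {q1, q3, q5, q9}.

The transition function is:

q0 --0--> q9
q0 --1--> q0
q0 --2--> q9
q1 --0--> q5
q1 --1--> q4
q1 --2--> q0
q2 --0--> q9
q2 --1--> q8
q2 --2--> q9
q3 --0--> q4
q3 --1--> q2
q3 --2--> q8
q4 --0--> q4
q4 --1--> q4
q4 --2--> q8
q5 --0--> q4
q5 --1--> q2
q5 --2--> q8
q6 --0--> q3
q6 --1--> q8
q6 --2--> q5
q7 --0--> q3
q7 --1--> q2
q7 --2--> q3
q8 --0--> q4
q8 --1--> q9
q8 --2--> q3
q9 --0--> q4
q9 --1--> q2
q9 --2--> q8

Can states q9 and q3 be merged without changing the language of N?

States {q0,q1,q7} cannot be reached from the start state, so discard them.
Start with accepting vs non-accepting: {q3,q5,q9} | {q2,q4,q6,q8}.
On input 0, block {q2,q4,q6,q8} splits into {q2,q6} and {q4,q8}.
On input 1, block {q4,q8} splits into {q4} and {q8}.
Stable partition: {q3,q5,q9} | {q2,q6} | {q4} | {q8} — 4 equivalence classes.
q9 and q3 lie in the same block of the stable partition, so they are equivalent — no string distinguishes them.

Yes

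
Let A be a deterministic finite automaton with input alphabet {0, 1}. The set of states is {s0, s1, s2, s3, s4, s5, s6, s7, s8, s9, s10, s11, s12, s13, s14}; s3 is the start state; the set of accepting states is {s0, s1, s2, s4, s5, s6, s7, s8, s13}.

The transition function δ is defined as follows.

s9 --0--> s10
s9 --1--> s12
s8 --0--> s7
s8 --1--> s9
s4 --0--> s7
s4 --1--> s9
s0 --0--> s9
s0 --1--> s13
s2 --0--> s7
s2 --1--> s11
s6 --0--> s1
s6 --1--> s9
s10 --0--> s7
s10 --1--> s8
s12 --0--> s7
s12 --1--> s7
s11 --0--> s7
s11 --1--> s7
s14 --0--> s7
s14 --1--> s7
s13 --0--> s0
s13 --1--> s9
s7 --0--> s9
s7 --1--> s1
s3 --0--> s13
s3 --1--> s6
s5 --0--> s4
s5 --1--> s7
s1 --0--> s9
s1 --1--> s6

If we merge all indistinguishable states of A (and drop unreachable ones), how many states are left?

8

Reachable states from the start: {s0,s1,s3,s6,s7,s8,s9,s10,s12,s13}. Unreachable: {s2,s4,s5,s11,s14} — drop them.
P0 = {s0,s1,s6,s7,s8,s13} | {s3,s9,s10,s12}.
Split {s0,s1,s6,s7,s8,s13} by δ(·,0) → {s0,s1,s7} and {s6,s8,s13}.
Refine {s0,s1,s7} on symbol 1: members go to different blocks, giving {s0,s1} and {s7}.
Split {s3,s9,s10,s12} by δ(·,0) → {s10,s12} and {s3} and {s9}.
On input 1, block {s10,s12} splits into {s10} and {s12}.
Split {s6,s8,s13} by δ(·,0) → {s6,s13} and {s8}.
No further refinement is possible. Final partition (8 blocks): {s0,s1} | {s10} | {s6,s13} | {s7} | {s3} | {s9} | {s12} | {s8}.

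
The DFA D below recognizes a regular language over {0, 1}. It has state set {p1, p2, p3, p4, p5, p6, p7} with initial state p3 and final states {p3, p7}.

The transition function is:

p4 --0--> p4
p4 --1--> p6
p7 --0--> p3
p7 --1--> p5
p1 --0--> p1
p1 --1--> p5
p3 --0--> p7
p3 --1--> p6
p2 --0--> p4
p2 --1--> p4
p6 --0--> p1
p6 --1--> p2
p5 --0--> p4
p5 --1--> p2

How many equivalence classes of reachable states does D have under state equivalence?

P0 = {p3,p7} | {p1,p2,p4,p5,p6}.
Stable partition: {p3,p7} | {p1,p2,p4,p5,p6} — 2 equivalence classes.

2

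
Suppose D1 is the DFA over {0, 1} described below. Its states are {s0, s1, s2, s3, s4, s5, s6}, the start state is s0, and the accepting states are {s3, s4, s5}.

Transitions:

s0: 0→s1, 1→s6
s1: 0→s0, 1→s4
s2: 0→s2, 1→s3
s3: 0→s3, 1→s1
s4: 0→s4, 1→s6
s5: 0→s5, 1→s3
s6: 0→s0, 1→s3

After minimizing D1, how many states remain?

States {s2,s5} cannot be reached from the start state, so discard them.
Initial partition by acceptance: {s3,s4} | {s0,s1,s6}.
Refine {s0,s1,s6} on symbol 1: members go to different blocks, giving {s1,s6} and {s0}.
Stable partition: {s3,s4} | {s1,s6} | {s0} — 3 equivalence classes.

3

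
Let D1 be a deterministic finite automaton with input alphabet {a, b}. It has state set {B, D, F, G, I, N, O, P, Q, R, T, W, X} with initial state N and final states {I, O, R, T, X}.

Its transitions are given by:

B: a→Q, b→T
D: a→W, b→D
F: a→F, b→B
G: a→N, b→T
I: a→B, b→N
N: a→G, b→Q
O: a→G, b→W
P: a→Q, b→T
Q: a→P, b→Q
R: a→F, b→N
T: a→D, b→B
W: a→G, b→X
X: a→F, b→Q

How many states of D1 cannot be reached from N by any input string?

Starting at N and following transitions, the reachable set is {B, D, F, G, N, P, Q, T, W, X}. That leaves I, O, R unreachable — 3 in total.

3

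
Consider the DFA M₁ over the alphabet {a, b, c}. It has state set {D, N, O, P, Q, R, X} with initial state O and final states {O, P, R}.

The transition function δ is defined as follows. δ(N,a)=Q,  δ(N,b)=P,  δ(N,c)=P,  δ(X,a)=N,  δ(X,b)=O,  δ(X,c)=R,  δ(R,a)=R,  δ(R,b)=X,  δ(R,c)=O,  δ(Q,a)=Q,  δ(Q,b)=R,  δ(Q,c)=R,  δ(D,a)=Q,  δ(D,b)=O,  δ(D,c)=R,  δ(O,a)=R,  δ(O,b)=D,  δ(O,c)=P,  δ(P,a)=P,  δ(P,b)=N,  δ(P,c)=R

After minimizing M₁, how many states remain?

Every state is reachable, so we keep all 7.
Initial partition by acceptance: {O,P,R} | {D,N,Q,X}.
No further refinement is possible. Final partition (2 blocks): {O,P,R} | {D,N,Q,X}.

2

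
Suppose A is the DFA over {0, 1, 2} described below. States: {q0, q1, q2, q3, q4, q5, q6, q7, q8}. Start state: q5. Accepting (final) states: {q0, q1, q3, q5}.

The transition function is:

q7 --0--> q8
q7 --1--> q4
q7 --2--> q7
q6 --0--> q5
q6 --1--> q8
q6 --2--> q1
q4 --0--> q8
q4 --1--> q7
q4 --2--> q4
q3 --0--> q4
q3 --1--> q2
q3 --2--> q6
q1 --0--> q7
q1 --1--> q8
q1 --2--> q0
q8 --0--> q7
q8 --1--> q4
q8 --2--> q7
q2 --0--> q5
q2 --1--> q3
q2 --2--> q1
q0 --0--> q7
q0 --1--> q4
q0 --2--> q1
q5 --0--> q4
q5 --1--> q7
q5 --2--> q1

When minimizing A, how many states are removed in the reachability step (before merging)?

3

Starting at q5 and following transitions, the reachable set is {q0, q1, q4, q5, q7, q8}. That leaves q2, q3, q6 unreachable — 3 in total.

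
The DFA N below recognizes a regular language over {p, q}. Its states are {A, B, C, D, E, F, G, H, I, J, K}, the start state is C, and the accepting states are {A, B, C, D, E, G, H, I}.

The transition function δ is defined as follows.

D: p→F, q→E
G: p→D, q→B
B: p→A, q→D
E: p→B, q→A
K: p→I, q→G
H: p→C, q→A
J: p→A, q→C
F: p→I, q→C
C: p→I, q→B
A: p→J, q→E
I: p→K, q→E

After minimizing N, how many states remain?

5

States {H} cannot be reached from the start state, so discard them.
Start with accepting vs non-accepting: {A,B,C,D,E,G,I} | {F,J,K}.
Refine {A,B,C,D,E,G,I} on symbol p: members go to different blocks, giving {B,C,E,G} and {A,D,I}.
On input p, block {B,C,E,G} splits into {B,C,G} and {E}.
Split {B,C,G} by δ(·,q) → {C,G} and {B}.
No further refinement is possible. Final partition (5 blocks): {C,G} | {F,J,K} | {A,D,I} | {E} | {B}.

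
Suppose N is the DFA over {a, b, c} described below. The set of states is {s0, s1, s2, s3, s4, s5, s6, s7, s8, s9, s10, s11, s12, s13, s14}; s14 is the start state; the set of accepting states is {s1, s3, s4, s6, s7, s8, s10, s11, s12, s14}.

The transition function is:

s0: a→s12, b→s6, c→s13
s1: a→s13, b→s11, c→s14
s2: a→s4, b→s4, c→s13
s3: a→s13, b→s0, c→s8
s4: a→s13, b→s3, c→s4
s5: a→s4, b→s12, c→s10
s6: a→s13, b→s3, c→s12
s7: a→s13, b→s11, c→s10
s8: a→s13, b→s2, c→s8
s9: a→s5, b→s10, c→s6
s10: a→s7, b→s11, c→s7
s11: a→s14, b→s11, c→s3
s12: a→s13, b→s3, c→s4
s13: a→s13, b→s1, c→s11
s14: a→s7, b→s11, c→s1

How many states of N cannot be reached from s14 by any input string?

No path from s14 leads to s5, s9; the other 13 states are all reachable.

2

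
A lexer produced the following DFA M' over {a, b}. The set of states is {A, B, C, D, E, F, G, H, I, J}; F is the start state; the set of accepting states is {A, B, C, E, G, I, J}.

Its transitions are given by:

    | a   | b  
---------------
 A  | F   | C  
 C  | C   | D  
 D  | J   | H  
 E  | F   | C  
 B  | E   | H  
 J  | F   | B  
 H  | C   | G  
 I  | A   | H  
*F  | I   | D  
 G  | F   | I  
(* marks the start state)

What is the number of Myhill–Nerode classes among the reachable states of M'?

Every state is reachable, so we keep all 10.
Start with accepting vs non-accepting: {A,B,C,E,G,I,J} | {D,F,H}.
Split {A,B,C,E,G,I,J} by δ(·,a) → {A,E,G,J} and {B,C,I}.
Split {D,F,H} by δ(·,a) → {F,H} and {D}.
On input b, block {F,H} splits into {F} and {H}.
Split {B,C,I} by δ(·,a) → {B,I} and {C}.
Refine {A,E,G,J} on symbol b: members go to different blocks, giving {A,E} and {G,J}.
The partition is now stable with 7 blocks: {A,E} | {F} | {B,I} | {D} | {H} | {C} | {G,J}.

7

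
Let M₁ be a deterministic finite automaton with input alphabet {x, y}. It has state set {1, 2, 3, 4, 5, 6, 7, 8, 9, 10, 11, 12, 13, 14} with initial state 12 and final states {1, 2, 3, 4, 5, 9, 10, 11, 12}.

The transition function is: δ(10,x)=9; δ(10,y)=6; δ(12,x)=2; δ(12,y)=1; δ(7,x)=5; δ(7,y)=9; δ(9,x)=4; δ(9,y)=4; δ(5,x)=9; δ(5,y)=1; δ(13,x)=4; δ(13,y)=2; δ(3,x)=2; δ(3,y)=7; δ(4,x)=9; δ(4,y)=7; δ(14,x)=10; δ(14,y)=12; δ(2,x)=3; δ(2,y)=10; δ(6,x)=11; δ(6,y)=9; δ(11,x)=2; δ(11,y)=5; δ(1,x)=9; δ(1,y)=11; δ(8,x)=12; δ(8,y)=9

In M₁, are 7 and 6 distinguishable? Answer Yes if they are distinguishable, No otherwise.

No

First remove the unreachable states {8,13,14}; 11 states remain.
Start with accepting vs non-accepting: {1,2,3,4,5,9,10,11,12} | {6,7}.
Split {1,2,3,4,5,9,10,11,12} by δ(·,y) → {1,2,5,9,11,12} and {3,4,10}.
Refine {1,2,5,9,11,12} on symbol x: members go to different blocks, giving {1,5,11,12} and {2,9}.
The partition is now stable with 4 blocks: {1,5,11,12} | {6,7} | {3,4,10} | {2,9}.
7 and 6 lie in the same block of the stable partition, so they are equivalent — no string distinguishes them.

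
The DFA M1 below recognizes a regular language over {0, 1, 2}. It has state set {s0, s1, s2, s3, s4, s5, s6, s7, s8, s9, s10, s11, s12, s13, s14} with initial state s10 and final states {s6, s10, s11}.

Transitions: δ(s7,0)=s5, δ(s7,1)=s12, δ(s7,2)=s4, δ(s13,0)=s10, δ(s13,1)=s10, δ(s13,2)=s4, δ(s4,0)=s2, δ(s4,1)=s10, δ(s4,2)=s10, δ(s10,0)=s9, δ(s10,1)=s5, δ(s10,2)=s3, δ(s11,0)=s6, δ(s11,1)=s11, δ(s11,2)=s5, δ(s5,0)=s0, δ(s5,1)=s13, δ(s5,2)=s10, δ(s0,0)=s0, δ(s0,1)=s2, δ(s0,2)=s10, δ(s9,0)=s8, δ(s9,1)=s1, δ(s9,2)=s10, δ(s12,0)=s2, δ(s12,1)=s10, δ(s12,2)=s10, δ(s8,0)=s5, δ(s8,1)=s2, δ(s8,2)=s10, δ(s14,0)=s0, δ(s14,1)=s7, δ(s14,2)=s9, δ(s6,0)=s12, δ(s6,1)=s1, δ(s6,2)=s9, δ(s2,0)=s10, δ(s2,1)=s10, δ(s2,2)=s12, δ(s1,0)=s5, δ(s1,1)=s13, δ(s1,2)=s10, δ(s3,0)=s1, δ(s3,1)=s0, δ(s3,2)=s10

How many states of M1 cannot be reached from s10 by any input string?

4

Starting at s10 and following transitions, the reachable set is {s0, s1, s2, s3, s4, s5, s8, s9, s10, s12, s13}. That leaves s6, s7, s11, s14 unreachable — 4 in total.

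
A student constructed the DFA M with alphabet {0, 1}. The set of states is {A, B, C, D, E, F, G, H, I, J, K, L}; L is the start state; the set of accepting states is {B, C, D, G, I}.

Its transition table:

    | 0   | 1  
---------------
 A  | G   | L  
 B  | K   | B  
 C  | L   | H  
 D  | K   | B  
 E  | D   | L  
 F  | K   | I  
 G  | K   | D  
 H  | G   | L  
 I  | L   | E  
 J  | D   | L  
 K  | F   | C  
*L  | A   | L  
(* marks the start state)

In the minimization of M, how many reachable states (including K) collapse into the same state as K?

States {J} cannot be reached from the start state, so discard them.
Start with accepting vs non-accepting: {B,C,D,G,I} | {A,E,F,H,K,L}.
On input 1, block {B,C,D,G,I} splits into {B,D,G} and {C,I}.
On input 0, block {A,E,F,H,K,L} splits into {A,E,H} and {F,K,L}.
Refine {F,K,L} on symbol 0: members go to different blocks, giving {F,K} and {L}.
No further refinement is possible. Final partition (5 blocks): {B,D,G} | {A,E,H} | {C,I} | {F,K} | {L}.
State K belongs to the block {F,K}, which has 2 states.

2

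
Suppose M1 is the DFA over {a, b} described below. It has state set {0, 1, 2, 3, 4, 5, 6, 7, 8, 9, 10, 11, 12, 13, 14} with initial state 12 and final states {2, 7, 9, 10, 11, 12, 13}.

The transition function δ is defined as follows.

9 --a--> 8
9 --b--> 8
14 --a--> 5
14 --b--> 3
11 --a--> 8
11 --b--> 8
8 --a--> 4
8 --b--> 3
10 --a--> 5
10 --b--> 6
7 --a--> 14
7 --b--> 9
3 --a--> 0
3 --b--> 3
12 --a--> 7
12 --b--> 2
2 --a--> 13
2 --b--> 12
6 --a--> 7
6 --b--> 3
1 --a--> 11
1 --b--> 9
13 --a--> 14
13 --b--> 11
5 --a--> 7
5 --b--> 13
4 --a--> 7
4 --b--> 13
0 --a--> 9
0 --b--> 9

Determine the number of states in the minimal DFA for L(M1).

First remove the unreachable states {1,6,10}; 12 states remain.
Initial partition by acceptance: {2,7,9,11,12,13} | {0,3,4,5,8,14}.
Refine {2,7,9,11,12,13} on symbol a: members go to different blocks, giving {7,9,11,13} and {2,12}.
Split {7,9,11,13} by δ(·,b) → {7,13} and {9,11}.
On input a, block {0,3,4,5,8,14} splits into {3,8,14} and {4,5} and {0}.
On input a, block {3,8,14} splits into {8,14} and {3}.
No further refinement is possible. Final partition (7 blocks): {7,13} | {8,14} | {2,12} | {9,11} | {4,5} | {0} | {3}.

7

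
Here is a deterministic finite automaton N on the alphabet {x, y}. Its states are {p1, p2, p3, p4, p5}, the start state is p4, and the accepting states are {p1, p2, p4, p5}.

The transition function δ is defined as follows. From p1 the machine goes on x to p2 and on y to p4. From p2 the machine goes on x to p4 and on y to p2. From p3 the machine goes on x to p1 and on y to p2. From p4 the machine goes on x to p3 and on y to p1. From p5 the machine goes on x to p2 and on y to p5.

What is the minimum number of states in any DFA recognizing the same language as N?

Reachable states from the start: {p1,p2,p3,p4}. Unreachable: {p5} — drop them.
Initial partition by acceptance: {p1,p2,p4} | {p3}.
Refine {p1,p2,p4} on symbol x: members go to different blocks, giving {p1,p2} and {p4}.
On input x, block {p1,p2} splits into {p1} and {p2}.
Stable partition: {p1} | {p3} | {p4} | {p2} — 4 equivalence classes.

4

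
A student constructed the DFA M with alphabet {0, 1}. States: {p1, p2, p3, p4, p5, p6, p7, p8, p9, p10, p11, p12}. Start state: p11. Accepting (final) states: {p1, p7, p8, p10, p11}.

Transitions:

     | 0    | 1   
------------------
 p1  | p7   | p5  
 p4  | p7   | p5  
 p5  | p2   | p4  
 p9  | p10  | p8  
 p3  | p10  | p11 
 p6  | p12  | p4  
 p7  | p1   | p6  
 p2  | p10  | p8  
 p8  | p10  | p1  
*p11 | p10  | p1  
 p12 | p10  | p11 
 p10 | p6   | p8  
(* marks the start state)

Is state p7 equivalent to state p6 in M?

First remove the unreachable states {p3,p9}; 10 states remain.
P0 = {p1,p7,p8,p10,p11} | {p2,p4,p5,p6,p12}.
Split {p1,p7,p8,p10,p11} by δ(·,0) → {p1,p7,p8,p11} and {p10}.
Refine {p1,p7,p8,p11} on symbol 0: members go to different blocks, giving {p1,p7} and {p8,p11}.
On input 0, block {p2,p4,p5,p6,p12} splits into {p2,p12} and {p5,p6} and {p4}.
No further refinement is possible. Final partition (6 blocks): {p1,p7} | {p2,p12} | {p10} | {p8,p11} | {p5,p6} | {p4}.
p7 and p6 end up in different blocks, so they are distinguishable. For instance, the string 'ε' is accepted from only p7.

No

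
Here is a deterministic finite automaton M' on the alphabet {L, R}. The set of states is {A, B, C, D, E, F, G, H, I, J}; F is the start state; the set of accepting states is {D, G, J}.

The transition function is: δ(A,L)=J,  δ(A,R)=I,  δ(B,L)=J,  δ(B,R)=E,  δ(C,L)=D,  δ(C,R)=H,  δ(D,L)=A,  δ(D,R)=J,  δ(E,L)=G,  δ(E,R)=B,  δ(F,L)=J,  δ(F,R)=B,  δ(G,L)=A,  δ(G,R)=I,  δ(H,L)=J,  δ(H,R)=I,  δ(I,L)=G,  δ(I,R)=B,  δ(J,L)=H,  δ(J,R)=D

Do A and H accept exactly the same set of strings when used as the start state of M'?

Reachable states from the start: {A,B,D,E,F,G,H,I,J}. Unreachable: {C} — drop them.
P0 = {D,G,J} | {A,B,E,F,H,I}.
Refine {D,G,J} on symbol R: members go to different blocks, giving {D,J} and {G}.
Split {A,B,E,F,H,I} by δ(·,L) → {A,B,F,H} and {E,I}.
Refine {A,B,F,H} on symbol R: members go to different blocks, giving {A,B,H} and {F}.
The partition is now stable with 5 blocks: {D,J} | {A,B,H} | {G} | {E,I} | {F}.
A and H lie in the same block of the stable partition, so they are equivalent — no string distinguishes them.

Yes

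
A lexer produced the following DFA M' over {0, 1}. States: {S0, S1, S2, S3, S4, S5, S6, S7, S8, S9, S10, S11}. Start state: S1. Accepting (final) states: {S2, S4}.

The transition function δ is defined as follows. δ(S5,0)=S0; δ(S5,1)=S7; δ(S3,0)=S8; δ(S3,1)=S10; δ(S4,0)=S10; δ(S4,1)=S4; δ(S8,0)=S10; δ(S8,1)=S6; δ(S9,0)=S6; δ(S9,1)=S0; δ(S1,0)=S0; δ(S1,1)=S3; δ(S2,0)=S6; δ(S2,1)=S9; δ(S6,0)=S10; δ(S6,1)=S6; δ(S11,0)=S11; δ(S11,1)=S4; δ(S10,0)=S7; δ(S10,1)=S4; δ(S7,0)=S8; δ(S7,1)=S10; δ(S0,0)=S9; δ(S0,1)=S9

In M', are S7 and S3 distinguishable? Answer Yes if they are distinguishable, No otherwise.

States {S2,S5,S11} cannot be reached from the start state, so discard them.
Start with accepting vs non-accepting: {S4} | {S0,S1,S3,S6,S7,S8,S9,S10}.
Split {S0,S1,S3,S6,S7,S8,S9,S10} by δ(·,1) → {S0,S1,S3,S6,S7,S8,S9} and {S10}.
Refine {S0,S1,S3,S6,S7,S8,S9} on symbol 0: members go to different blocks, giving {S0,S1,S3,S7,S9} and {S6,S8}.
On input 0, block {S0,S1,S3,S7,S9} splits into {S3,S7,S9} and {S0,S1}.
On input 1, block {S3,S7,S9} splits into {S3,S7} and {S9}.
On input 0, block {S0,S1} splits into {S0} and {S1}.
Stable partition: {S4} | {S3,S7} | {S10} | {S6,S8} | {S0} | {S9} | {S1} — 7 equivalence classes.
S7 and S3 lie in the same block of the stable partition, so they are equivalent — no string distinguishes them.

No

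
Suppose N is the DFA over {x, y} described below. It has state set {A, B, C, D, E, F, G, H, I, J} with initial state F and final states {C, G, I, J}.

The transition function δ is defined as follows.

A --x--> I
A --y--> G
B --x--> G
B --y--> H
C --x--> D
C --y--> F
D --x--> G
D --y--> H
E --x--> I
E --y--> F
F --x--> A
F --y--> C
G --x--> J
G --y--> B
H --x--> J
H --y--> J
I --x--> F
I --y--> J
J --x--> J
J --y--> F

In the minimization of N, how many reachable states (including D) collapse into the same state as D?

First remove the unreachable states {E}; 9 states remain.
Initial partition by acceptance: {C,G,I,J} | {A,B,D,F,H}.
On input x, block {C,G,I,J} splits into {C,I} and {G,J}.
On input y, block {C,I} splits into {C} and {I}.
Refine {A,B,D,F,H} on symbol x: members go to different blocks, giving {B,D,H} and {A} and {F}.
On input y, block {B,D,H} splits into {B,D} and {H}.
On input y, block {G,J} splits into {G} and {J}.
Stable partition: {C} | {B,D} | {G} | {I} | {A} | {F} | {H} | {J} — 8 equivalence classes.
The equivalence class containing D is {B,D}, of size 2.

2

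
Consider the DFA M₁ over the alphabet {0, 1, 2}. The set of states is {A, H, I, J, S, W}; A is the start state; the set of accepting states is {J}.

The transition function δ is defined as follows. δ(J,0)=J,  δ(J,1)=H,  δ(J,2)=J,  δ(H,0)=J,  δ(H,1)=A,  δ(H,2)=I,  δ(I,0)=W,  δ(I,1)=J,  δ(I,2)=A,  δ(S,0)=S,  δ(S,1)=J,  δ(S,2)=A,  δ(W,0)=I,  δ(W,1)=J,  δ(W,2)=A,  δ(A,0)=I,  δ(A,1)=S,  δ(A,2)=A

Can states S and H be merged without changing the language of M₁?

No

Every state is reachable, so we keep all 6.
P0 = {J} | {A,H,I,S,W}.
Split {A,H,I,S,W} by δ(·,0) → {A,I,S,W} and {H}.
Split {A,I,S,W} by δ(·,1) → {I,S,W} and {A}.
The partition is now stable with 4 blocks: {J} | {I,S,W} | {H} | {A}.
S and H end up in different blocks, so they are distinguishable. For instance, the string '0' is accepted from only H.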